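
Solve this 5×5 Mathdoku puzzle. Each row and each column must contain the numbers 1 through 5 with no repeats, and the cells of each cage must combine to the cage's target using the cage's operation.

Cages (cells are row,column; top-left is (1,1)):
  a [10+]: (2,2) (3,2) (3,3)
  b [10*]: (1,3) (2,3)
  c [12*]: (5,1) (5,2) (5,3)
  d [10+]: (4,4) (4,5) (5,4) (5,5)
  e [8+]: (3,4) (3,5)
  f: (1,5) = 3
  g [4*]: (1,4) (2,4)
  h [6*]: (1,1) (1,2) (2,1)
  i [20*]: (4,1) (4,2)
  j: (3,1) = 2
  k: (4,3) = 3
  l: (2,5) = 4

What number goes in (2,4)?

1

F is a freebie, which forces (1,5) = 3.
L is a freebie, so (2,5) = 4.
J is a freebie, which forces (3,1) = 2.
3 is placed in column 5, which forces (3,5) = 5.
K is a freebie, so (4,3) = 3.
Column 1 now contains 2; hence (1,1) = 1.
Cage h has product 6, leaving (1,2) = 2.
2 is placed in row 1, so (1,3) = 5.
The two cells of cage g must have product 4, which forces (1,4) = 4.
The 3 cells of cage h must have product 6, leaving (2,1) = 3.
Cage a has sum 10, so (2,2) = 5.
Column 3 now contains 5, so (2,3) = 2.
Row 2 already has 4, leaving (2,4) = 1.
Row 3 already has 5, so (3,4) = 3.
5 is placed in column 2, which forces (4,2) = 4.
Column 1 now contains 3; hence (5,1) = 4.
Row 5 now contains 4, so (5,3) = 1.
Row 5 now contains 1, leaving (5,5) = 2.
Column 2 now contains 4; hence (3,2) = 1.
Column 3 now contains 1; hence (3,3) = 4.
Row 4 already has 4; hence (4,1) = 5.
Cage d has sum 10, which forces (4,4) = 2.
2 is placed in column 5, which forces (4,5) = 1.
Row 5 now contains 1, leaving (5,2) = 3.
Row 5 now contains 2, so (5,4) = 5.
The full grid is 1 2 5 4 3 / 3 5 2 1 4 / 2 1 4 3 5 / 5 4 3 2 1 / 4 3 1 5 2.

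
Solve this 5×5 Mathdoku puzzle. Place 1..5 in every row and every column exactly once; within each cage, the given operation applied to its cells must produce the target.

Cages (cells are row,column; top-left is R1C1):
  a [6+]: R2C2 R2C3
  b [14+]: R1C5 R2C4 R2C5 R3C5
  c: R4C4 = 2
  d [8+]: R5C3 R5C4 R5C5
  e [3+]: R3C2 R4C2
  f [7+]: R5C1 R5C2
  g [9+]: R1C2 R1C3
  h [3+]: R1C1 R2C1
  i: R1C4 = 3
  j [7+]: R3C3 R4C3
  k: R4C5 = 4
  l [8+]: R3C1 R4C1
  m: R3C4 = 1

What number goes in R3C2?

Cage i is a single given cell; hence R1C4 = 3.
Cage m is a single given cell, leaving R3C4 = 1.
Cage c is a single given cell, leaving R4C4 = 2.
Cage k is given, so R4C5 = 4.
Row 3 now contains 1, leaving R3C2 = 2.
2 is placed in row 3; hence R3C3 = 4.
Row 4 already has 2, which forces R4C2 = 1.
Cage g needs two cells with sum 9, which forces R1C2 = 4.
Column 3 now contains 4; hence R1C3 = 5.
Column 2 now contains 4; hence R2C2 = 5.
5 is placed in row 2, leaving R2C4 = 4.
The two cells of cage j must have sum 7, leaving R4C3 = 3.
5 is placed in column 2, leaving R5C2 = 3.
4 is placed in column 4, leaving R5C4 = 5.
Cage b has sum 14, which forces R1C5 = 2.
Cage a needs two cells with sum 6, so R2C3 = 1.
The 4 cells of cage b must have sum 14, leaving R2C5 = 3.
The two cells of cage l must have sum 8; hence R3C1 = 3.
Cage b has sum 14; hence R3C5 = 5.
3 is placed in row 4, so R4C1 = 5.
The two cells of cage f must have sum 7, which forces R5C1 = 4.
Column 3 already has 1, so R5C3 = 2.
2 is placed in column 5, which forces R5C5 = 1.
Row 1 already has 2, which forces R1C1 = 1.
Row 2 already has 1, so R2C1 = 2.
Filled in: 1 4 5 3 2 / 2 5 1 4 3 / 3 2 4 1 5 / 5 1 3 2 4 / 4 3 2 5 1.

2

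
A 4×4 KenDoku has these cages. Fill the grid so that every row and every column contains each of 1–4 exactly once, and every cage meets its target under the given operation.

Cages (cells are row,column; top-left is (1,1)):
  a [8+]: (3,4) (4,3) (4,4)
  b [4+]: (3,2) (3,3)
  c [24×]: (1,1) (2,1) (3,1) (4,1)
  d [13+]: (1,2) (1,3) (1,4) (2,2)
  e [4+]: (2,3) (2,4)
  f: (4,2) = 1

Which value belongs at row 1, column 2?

2

Cage d has sum 13, leaving (2,2) = 4.
Cage f is given, leaving (4,2) = 1.
1 is placed in column 2, which forces (3,2) = 3.
Cage b's pair has sum 4, which forces (3,3) = 1.
Row 3 now contains 1, so (3,4) = 2.
Column 2 now contains 3, leaving (1,2) = 2.
Column 3 now contains 1, which forces (2,3) = 3.
The two cells of cage e must have sum 4, which forces (2,4) = 1.
Row 3 now contains 2, so (3,1) = 4.
The 3 cells of cage a must have sum 8, which forces (4,3) = 2.
Cage a needs sum 8, so (4,4) = 4.
Cage c needs product 24; hence (1,1) = 1.
3 is placed in column 3, which forces (1,3) = 4.
Column 4 already has 4, which forces (1,4) = 3.
Row 2 already has 1, so (2,1) = 2.
2 is placed in row 4, so (4,1) = 3.
The full grid is 1 2 4 3 / 2 4 3 1 / 4 3 1 2 / 3 1 2 4.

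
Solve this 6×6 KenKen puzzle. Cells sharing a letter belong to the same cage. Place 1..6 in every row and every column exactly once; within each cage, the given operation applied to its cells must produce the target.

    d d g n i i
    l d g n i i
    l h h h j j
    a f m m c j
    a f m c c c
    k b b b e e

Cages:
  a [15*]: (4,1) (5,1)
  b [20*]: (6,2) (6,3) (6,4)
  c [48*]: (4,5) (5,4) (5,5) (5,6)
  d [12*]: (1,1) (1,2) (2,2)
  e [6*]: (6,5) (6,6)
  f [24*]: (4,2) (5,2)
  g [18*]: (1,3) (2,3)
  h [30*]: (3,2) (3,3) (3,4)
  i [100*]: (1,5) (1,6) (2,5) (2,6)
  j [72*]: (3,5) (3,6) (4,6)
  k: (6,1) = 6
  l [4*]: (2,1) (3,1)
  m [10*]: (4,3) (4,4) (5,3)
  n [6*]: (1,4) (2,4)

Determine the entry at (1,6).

Cage k is given, so (6,1) = 6.
In column 1, 2 can only go at (1,1), so (1,1) = 2.
In row 2, 3 can only go at (2,3), so (2,3) = 3.
Column 3 now contains 3, so (1,3) = 6.
The only place for 4 in column 3 is (6,3).
Column 4 needs a 4, and only (5,4) is open for it.
Cage f's pair has product 24; hence (4,2) = 4.
Row 5 already has 4, so (5,2) = 6.
Cage d needs product 12, leaving (1,2) = 3.
Row 1 now contains 3, leaving (1,4) = 1.
6 is placed in column 2, so (2,2) = 2.
Row 2 now contains 2, so (2,4) = 6.
Column 4 already has 1, so (6,4) = 5.
Cage h has product 30, which forces (3,2) = 5.
Cage h has product 30; hence (3,3) = 2.
Cage h has product 30, which forces (3,4) = 3.
5 is placed in column 4; hence (4,4) = 2.
Row 4 now contains 2, so (4,5) = 6.
Row 4 now contains 6, leaving (4,6) = 3.
Row 6 now contains 5, so (6,2) = 1.
Column 6 already has 3, which forces (6,6) = 2.
6 is placed in column 5, so (3,5) = 4.
Cage j has product 72, which forces (3,6) = 6.
Row 4 now contains 3, leaving (4,1) = 5.
Row 4 already has 5, leaving (4,3) = 1.
Cage a needs two cells with product 15, leaving (5,1) = 3.
Column 3 already has 1, so (5,3) = 5.
Cage c needs product 48, so (5,5) = 2.
2 is placed in column 6; hence (5,6) = 1.
2 is placed in row 6, leaving (6,5) = 3.
Column 5 now contains 4, leaving (1,5) = 5.
The 4 cells of cage i must have product 100, leaving (1,6) = 4.
The two cells of cage l must have product 4; hence (2,1) = 4.
Cage i needs product 100, leaving (2,5) = 1.
1 is placed in column 6; hence (2,6) = 5.
Row 3 already has 4, which forces (3,1) = 1.
Completed grid: 2 3 6 1 5 4 / 4 2 3 6 1 5 / 1 5 2 3 4 6 / 5 4 1 2 6 3 / 3 6 5 4 2 1 / 6 1 4 5 3 2.

4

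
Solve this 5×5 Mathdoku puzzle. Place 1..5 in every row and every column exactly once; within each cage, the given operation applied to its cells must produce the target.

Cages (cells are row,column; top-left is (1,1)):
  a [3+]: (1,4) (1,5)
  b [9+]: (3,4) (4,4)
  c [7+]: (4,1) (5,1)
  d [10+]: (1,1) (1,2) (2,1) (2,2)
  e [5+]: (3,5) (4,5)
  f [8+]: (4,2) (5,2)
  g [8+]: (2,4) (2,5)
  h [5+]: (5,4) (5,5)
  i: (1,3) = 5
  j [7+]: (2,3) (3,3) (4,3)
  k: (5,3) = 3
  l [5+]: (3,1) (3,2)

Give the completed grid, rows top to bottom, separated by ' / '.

Cage i is given; hence (1,3) = 5.
Cage k is given, leaving (5,3) = 3.
Cage f needs two cells with sum 8, which forces (4,2) = 3.
Row 5 now contains 3; hence (5,2) = 5.
Cage c's pair has sum 7; hence (4,1) = 5.
Row 4 already has 5, so (4,4) = 4.
Cage c's pair has sum 7, so (5,1) = 2.
Column 4 already has 4, leaving (5,4) = 1.
Row 5 already has 1, which forces (5,5) = 4.
1 is placed in column 4, so (1,4) = 2.
Cage a needs two cells with sum 3, which forces (1,5) = 1.
Column 4 already has 4, so (3,4) = 5.
Cage e needs two cells with sum 5, leaving (3,5) = 3.
Cage e's pair has sum 5, so (4,5) = 2.
Cage d needs sum 10, which forces (1,1) = 3.
Row 1 now contains 1, so (1,2) = 4.
Cage d needs sum 10, which forces (2,1) = 1.
Cage d has sum 10, so (2,2) = 2.
Row 2 already has 2, leaving (2,3) = 4.
5 is placed in column 4, so (2,4) = 3.
Column 5 already has 3, which forces (2,5) = 5.
Column 1 already has 1, so (3,1) = 4.
4 is placed in column 2, leaving (3,2) = 1.
4 is placed in column 3, which forces (3,3) = 2.
Row 4 now contains 2, so (4,3) = 1.

3 4 5 2 1 / 1 2 4 3 5 / 4 1 2 5 3 / 5 3 1 4 2 / 2 5 3 1 4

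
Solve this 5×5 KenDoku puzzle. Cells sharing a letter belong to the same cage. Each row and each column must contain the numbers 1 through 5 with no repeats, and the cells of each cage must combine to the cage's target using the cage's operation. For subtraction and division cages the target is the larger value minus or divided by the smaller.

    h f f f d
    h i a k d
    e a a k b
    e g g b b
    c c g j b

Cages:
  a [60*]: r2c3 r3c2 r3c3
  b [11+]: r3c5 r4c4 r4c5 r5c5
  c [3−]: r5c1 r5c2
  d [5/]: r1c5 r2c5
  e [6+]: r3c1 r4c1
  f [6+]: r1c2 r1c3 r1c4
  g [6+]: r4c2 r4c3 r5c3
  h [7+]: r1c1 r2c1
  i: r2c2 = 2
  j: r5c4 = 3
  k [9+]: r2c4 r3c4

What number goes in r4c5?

3

I is a freebie, leaving r2c2 = 2.
Cage j is a single given cell, which forces r5c4 = 3.
Row 1 needs a 4, and only r1c1 is open for it.
Cage h's pair has sum 7, so r2c1 = 3.
In row 1, 5 can only go at r1c5, so r1c5 = 5.
Column 5 already has 5, so r2c5 = 1.
Cage b needs sum 11, which forces r4c4 = 2.
The 3 cells of cage f must have sum 6, leaving r1c2 = 3.
The 3 cells of cage f must have sum 6, so r1c3 = 2.
2 is placed in column 4, so r1c4 = 1.
Column 2 already has 3; hence r4c2 = 1.
Column 3 now contains 2, leaving r5c3 = 1.
The two cells of cage e must have sum 6; hence r3c1 = 1.
The 3 cells of cage a must have product 60, leaving r3c3 = 3.
1 is placed in row 4, which forces r4c1 = 5.
Cage g has sum 6; hence r4c3 = 4.
4 is placed in row 4, so r4c5 = 3.
1 is placed in row 5; hence r5c1 = 2.
The two cells of cage c must have difference 3, which forces r5c2 = 5.
Row 5 already has 2, leaving r5c5 = 4.
Column 3 already has 4; hence r2c3 = 5.
Row 2 now contains 5; hence r2c4 = 4.
5 is placed in column 2, which forces r3c2 = 4.
4 is placed in column 4; hence r3c4 = 5.
4 is placed in column 5; hence r3c5 = 2.
The full grid is 4 3 2 1 5 / 3 2 5 4 1 / 1 4 3 5 2 / 5 1 4 2 3 / 2 5 1 3 4.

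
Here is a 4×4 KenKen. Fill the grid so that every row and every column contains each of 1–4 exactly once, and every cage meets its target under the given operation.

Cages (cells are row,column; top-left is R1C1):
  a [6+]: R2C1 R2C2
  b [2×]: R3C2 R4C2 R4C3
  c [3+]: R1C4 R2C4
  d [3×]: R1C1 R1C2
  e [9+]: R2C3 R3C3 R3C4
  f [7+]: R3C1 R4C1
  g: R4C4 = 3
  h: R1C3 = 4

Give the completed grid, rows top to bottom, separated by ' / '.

H is a freebie; hence R1C3 = 4.
Cage b needs product 2, which forces R3C2 = 1.
Cage b has product 2; hence R4C2 = 2.
The 3 cells of cage b must have product 2, so R4C3 = 1.
Cage g is a single given cell; hence R4C4 = 3.
The two cells of cage d must have product 3, leaving R1C1 = 1.
Column 2 already has 1; hence R1C2 = 3.
1 is placed in row 1, so R1C4 = 2.
Cage a's pair has sum 6, which forces R2C1 = 2.
Column 2 already has 2, so R2C2 = 4.
Row 2 now contains 2, which forces R2C3 = 3.
2 is placed in column 4, which forces R2C4 = 1.
The two cells of cage f must have sum 7; hence R3C1 = 3.
3 is placed in column 3, so R3C3 = 2.
Cage e has sum 9, which forces R3C4 = 4.
Row 4 already has 3; hence R4C1 = 4.

1 3 4 2 / 2 4 3 1 / 3 1 2 4 / 4 2 1 3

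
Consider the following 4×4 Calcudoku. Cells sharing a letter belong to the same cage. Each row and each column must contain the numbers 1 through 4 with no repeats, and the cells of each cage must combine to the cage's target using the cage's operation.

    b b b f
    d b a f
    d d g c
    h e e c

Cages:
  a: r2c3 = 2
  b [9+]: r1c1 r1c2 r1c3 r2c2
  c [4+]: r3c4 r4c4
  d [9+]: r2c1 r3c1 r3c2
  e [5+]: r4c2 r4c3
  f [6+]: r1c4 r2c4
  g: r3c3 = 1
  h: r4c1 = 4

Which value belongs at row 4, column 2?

Cage a is given; hence r2c3 = 2.
2 is placed in row 2; hence r2c4 = 4.
Cage g is a single given cell, leaving r3c3 = 1.
Row 3 now contains 1, leaving r3c4 = 3.
H is a freebie; hence r4c1 = 4.
Row 4 already has 4; hence r4c3 = 3.
Column 4 already has 3, leaving r4c4 = 1.
Cage b has sum 9, so r1c1 = 1.
Cage b needs sum 9, which forces r1c2 = 3.
3 is placed in column 3, which forces r1c3 = 4.
Column 4 now contains 4, so r1c4 = 2.
4 is placed in row 2; hence r2c1 = 3.
The 4 cells of cage b must have sum 9, so r2c2 = 1.
4 is placed in column 1, leaving r3c1 = 2.
The 3 cells of cage d must have sum 9, which forces r3c2 = 4.
Row 4 already has 1, which forces r4c2 = 2.
Completed grid: 1 3 4 2 / 3 1 2 4 / 2 4 1 3 / 4 2 3 1.

2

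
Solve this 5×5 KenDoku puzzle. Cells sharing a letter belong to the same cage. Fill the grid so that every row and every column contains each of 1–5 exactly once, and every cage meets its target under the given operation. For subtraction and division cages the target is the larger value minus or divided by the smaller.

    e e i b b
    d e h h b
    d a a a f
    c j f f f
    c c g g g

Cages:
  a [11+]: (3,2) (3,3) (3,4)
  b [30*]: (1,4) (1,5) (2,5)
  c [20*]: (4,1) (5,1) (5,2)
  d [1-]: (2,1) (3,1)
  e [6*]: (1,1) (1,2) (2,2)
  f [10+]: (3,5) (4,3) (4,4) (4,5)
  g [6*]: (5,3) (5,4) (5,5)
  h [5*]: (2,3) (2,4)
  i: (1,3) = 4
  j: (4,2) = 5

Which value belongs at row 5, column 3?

2

Cage i is a single given cell, so (1,3) = 4.
Cage j is a single given cell, so (4,2) = 5.
The 3 cells of cage c must have product 20, which forces (5,1) = 5.
Row 2 needs a 4, and only (2,1) is open for it.
Cage d's pair has difference 1, leaving (3,1) = 3.
In row 3, 1 can only go at (3,5), so (3,5) = 1.
The only place for 1 in row 4 is (4,1).
Column 1 now contains 1, leaving (1,1) = 2.
Cage c needs product 20, leaving (5,2) = 4.
Cage b has product 30, so (2,5) = 2.
Column 2 now contains 4, leaving (3,2) = 2.
Cage a needs sum 11, which forces (3,3) = 5.
Cage a needs sum 11; hence (3,4) = 4.
2 is placed in column 5, leaving (5,5) = 3.
The 3 cells of cage b must have product 30, so (1,4) = 3.
Column 5 now contains 3; hence (1,5) = 5.
5 is placed in column 3, which forces (2,3) = 1.
Cage h's pair has product 5, which forces (2,4) = 5.
3 is placed in column 4, which forces (4,4) = 2.
Column 5 now contains 3; hence (4,5) = 4.
Column 3 now contains 1; hence (5,3) = 2.
Column 4 now contains 2; hence (5,4) = 1.
Row 1 now contains 3, which forces (1,2) = 1.
1 is placed in row 2, leaving (2,2) = 3.
Row 4 now contains 2, which forces (4,3) = 3.
Completed grid: 2 1 4 3 5 / 4 3 1 5 2 / 3 2 5 4 1 / 1 5 3 2 4 / 5 4 2 1 3.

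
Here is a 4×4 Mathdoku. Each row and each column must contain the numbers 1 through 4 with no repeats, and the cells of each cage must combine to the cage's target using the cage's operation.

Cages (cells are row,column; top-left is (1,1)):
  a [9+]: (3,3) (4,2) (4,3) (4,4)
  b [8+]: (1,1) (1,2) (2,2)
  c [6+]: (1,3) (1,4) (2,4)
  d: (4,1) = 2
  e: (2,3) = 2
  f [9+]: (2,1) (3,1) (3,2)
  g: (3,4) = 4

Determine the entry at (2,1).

4

Cage e is given, so (2,3) = 2.
Cage g is given, which forces (3,4) = 4.
D is a freebie, so (4,1) = 2.
The 3 cells of cage c must have sum 6, so (1,4) = 2.
Cage f has sum 9, leaving (2,1) = 4.
Cage f has sum 9, which forces (3,1) = 3.
Cage f needs sum 9, so (3,2) = 2.
The 4 cells of cage a must have sum 9, which forces (3,3) = 1.
3 is placed in column 1, which forces (1,1) = 1.
Cage b needs sum 8, so (1,2) = 4.
Column 3 now contains 1, so (1,3) = 3.
Cage b has sum 8, so (2,2) = 3.
Cage c has sum 6, so (2,4) = 1.
Column 2 now contains 3, so (4,2) = 1.
Column 3 now contains 3; hence (4,3) = 4.
Column 4 now contains 1, so (4,4) = 3.
Completed grid: 1 4 3 2 / 4 3 2 1 / 3 2 1 4 / 2 1 4 3.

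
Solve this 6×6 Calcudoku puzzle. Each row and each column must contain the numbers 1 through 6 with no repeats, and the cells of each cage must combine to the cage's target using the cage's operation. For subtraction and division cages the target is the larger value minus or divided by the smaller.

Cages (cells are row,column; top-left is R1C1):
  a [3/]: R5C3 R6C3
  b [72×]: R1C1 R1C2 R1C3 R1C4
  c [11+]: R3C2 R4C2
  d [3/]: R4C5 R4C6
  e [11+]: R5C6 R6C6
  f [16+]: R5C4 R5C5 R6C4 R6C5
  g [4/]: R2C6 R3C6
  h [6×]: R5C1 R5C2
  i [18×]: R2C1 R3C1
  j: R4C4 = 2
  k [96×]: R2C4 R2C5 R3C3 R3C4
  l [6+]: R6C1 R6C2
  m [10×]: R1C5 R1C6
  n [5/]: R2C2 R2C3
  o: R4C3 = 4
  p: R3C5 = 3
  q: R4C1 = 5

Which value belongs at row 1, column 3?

P is a freebie, so R3C5 = 3.
Q is a freebie; hence R4C1 = 5.
Row 4 now contains 5, which forces R4C2 = 6.
Cage o is given, so R4C3 = 4.
Cage j is a single given cell, leaving R4C4 = 2.
2 is placed in row 4; hence R4C5 = 1.
Row 4 now contains 1, which forces R4C6 = 3.
Cage i needs two cells with product 18, leaving R2C1 = 3.
Row 3 now contains 3; hence R3C1 = 6.
Column 2 now contains 6, so R3C2 = 5.
6 is placed in row 3; hence R3C4 = 4.
4 is placed in row 3, so R3C6 = 1.
Column 1 already has 6, leaving R5C1 = 2.
Column 2 already has 5, so R2C2 = 1.
The two cells of cage n must have quotient 5, leaving R2C3 = 5.
Cage k has product 96; hence R2C4 = 6.
The 4 cells of cage k must have product 96, so R2C5 = 2.
Column 6 now contains 1, so R2C6 = 4.
Row 3 already has 1; hence R3C3 = 2.
The two cells of cage h must have product 6; hence R5C2 = 3.
Cage l needs two cells with sum 6; hence R6C1 = 4.
Cage l needs two cells with sum 6, which forces R6C2 = 2.
Column 1 now contains 4, so R1C1 = 1.
Column 2 already has 3, so R1C2 = 4.
The 4 cells of cage b must have product 72, leaving R1C3 = 6.
The 4 cells of cage b must have product 72, leaving R1C4 = 3.
2 is placed in column 5, so R1C5 = 5.
Cage m's pair has product 10, so R1C6 = 2.
The two cells of cage a must have quotient 3, which forces R5C3 = 1.
Row 5 now contains 1, so R5C4 = 5.
Cage f has sum 16, so R5C5 = 4.
5 is placed in row 5, so R5C6 = 6.
Cage a's pair has quotient 3, leaving R6C3 = 3.
5 is placed in column 4, so R6C4 = 1.
Cage f has sum 16, so R6C5 = 6.
Column 6 now contains 6; hence R6C6 = 5.
The full grid is 1 4 6 3 5 2 / 3 1 5 6 2 4 / 6 5 2 4 3 1 / 5 6 4 2 1 3 / 2 3 1 5 4 6 / 4 2 3 1 6 5.

6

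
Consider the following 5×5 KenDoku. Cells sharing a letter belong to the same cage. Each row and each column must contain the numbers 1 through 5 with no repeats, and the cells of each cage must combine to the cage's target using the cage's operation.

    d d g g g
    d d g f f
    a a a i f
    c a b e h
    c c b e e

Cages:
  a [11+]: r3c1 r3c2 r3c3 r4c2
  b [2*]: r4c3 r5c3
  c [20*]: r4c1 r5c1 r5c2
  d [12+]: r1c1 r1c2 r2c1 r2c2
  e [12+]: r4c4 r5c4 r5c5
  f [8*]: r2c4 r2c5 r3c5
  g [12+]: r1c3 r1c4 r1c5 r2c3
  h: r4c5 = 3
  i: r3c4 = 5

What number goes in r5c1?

I is a freebie, which forces r3c4 = 5.
Cage h is given, so r4c5 = 3.
Row 4 now contains 3, so r4c4 = 4.
Cage e has sum 12, which forces r5c4 = 3.
The 3 cells of cage e must have sum 12; hence r5c5 = 5.
Cage c needs product 20; hence r4c1 = 5.
Row 4 already has 5, which forces r4c2 = 2.
Row 4 already has 2, leaving r4c3 = 1.
Column 3 now contains 1; hence r5c3 = 2.
Cage a has sum 11, which forces r3c1 = 2.
In row 3, 1 can only go at r3c5, so r3c5 = 1.
Cage g needs sum 12; hence r1c4 = 1.
Cage f needs product 8, so r2c4 = 2.
Cage f needs product 8, which forces r2c5 = 4.
The 4 cells of cage d must have sum 12, leaving r1c1 = 3.
The 4 cells of cage d must have sum 12, leaving r1c2 = 5.
Cage g needs sum 12, so r1c3 = 4.
4 is placed in column 5; hence r1c5 = 2.
Cage d needs sum 12, leaving r2c1 = 1.
Cage d has sum 12, so r2c2 = 3.
Row 2 already has 4, which forces r2c3 = 5.
Column 2 now contains 3; hence r3c2 = 4.
4 is placed in column 3, so r3c3 = 3.
1 is placed in column 1; hence r5c1 = 4.
Column 2 now contains 4, so r5c2 = 1.
Completed grid: 3 5 4 1 2 / 1 3 5 2 4 / 2 4 3 5 1 / 5 2 1 4 3 / 4 1 2 3 5.

4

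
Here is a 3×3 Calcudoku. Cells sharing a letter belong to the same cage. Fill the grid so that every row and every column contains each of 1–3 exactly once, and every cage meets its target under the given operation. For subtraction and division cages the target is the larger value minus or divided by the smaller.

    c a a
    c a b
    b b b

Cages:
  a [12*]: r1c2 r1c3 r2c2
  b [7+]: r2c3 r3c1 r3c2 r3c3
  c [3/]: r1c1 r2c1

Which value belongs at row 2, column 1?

3

Cage a needs product 12, so r1c2 = 3.
Cage a has product 12; hence r1c3 = 2.
The 3 cells of cage a must have product 12, leaving r2c2 = 2.
Cage b has sum 7, leaving r2c3 = 1.
Column 2 now contains 2; hence r3c2 = 1.
Column 3 now contains 2, which forces r3c3 = 3.
Row 1 already has 3; hence r1c1 = 1.
Row 2 now contains 1, leaving r2c1 = 3.
Row 3 already has 3, leaving r3c1 = 2.
Completed grid: 1 3 2 / 3 2 1 / 2 1 3.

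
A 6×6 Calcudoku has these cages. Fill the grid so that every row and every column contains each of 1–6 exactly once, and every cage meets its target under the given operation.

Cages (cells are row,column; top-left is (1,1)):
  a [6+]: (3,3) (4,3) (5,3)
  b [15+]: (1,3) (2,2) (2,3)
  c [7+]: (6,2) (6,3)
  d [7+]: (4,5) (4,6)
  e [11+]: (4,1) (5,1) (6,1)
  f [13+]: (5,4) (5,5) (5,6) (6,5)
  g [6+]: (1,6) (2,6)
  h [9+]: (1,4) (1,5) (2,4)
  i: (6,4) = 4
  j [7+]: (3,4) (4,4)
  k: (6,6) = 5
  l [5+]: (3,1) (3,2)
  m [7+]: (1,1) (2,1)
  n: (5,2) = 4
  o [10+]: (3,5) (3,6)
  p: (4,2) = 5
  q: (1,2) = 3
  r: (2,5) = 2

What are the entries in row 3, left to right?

Cage q is a single given cell, so (1,2) = 3.
Cage r is given, so (2,5) = 2.
P is a freebie, so (4,2) = 5.
Cage n is given, leaving (5,2) = 4.
I is a freebie, leaving (6,4) = 4.
Cage k is a single given cell; hence (6,6) = 5.
Cage g's pair has sum 6, so (1,6) = 2.
Column 2 now contains 4; hence (2,2) = 6.
Cage g's pair has sum 6, which forces (2,6) = 4.
4 is placed in column 6; hence (3,6) = 6.
Column 2 already has 6; hence (6,2) = 1.
1 is placed in row 6, leaving (6,3) = 6.
1 is placed in row 6, which forces (6,5) = 3.
Cage b has sum 15, leaving (1,3) = 4.
Cage b has sum 15; hence (2,3) = 5.
Cage h has sum 9, leaving (2,4) = 3.
Cage l needs two cells with sum 5, so (3,1) = 3.
Column 2 now contains 1, which forces (3,2) = 2.
Row 3 already has 2, leaving (3,3) = 1.
Row 3 already has 1; hence (3,4) = 5.
Row 3 now contains 6; hence (3,5) = 4.
Column 5 already has 4, which forces (4,5) = 6.
Row 6 already has 3; hence (6,1) = 2.
Row 1 now contains 4, which forces (1,1) = 6.
5 is placed in column 4, which forces (1,4) = 1.
Cage h needs sum 9; hence (1,5) = 5.
3 is placed in row 2, which forces (2,1) = 1.
Row 4 now contains 6, leaving (4,1) = 4.
Row 4 now contains 6, so (4,4) = 2.
The two cells of cage d must have sum 7, leaving (4,6) = 1.
Cage e needs sum 11; hence (5,1) = 5.
Column 4 now contains 2; hence (5,4) = 6.
5 is placed in column 5, leaving (5,5) = 1.
Cage f needs sum 13, leaving (5,6) = 3.
Row 4 now contains 2, leaving (4,3) = 3.
Row 5 already has 3, so (5,3) = 2.
Filled in: 6 3 4 1 5 2 / 1 6 5 3 2 4 / 3 2 1 5 4 6 / 4 5 3 2 6 1 / 5 4 2 6 1 3 / 2 1 6 4 3 5.

3 2 1 5 4 6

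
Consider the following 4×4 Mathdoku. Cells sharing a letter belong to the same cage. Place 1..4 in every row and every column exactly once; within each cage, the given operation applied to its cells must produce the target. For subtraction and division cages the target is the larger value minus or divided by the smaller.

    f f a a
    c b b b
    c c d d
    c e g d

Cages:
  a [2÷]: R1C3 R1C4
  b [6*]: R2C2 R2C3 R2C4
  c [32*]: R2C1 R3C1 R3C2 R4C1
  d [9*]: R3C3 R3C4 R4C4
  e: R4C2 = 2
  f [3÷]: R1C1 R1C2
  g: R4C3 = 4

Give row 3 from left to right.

2 4 3 1

Cage c has product 32, which forces R3C2 = 4.
The 3 cells of cage d must have product 9, which forces R3C3 = 3.
Cage d has product 9, leaving R3C4 = 1.
Cage e is given, leaving R4C2 = 2.
Cage g is a single given cell, leaving R4C3 = 4.
The 3 cells of cage d must have product 9, leaving R4C4 = 3.
The 4 cells of cage c must have product 32, so R2C1 = 4.
Cage b has product 6; hence R2C2 = 3.
The 3 cells of cage b must have product 6, so R2C3 = 1.
Column 4 already has 3, leaving R2C4 = 2.
Row 3 already has 1; hence R3C1 = 2.
Row 4 already has 4, leaving R4C1 = 1.
Column 1 already has 1, which forces R1C1 = 3.
3 is placed in column 2, leaving R1C2 = 1.
Column 3 now contains 1, which forces R1C3 = 2.
Column 4 already has 2, which forces R1C4 = 4.
The full grid is 3 1 2 4 / 4 3 1 2 / 2 4 3 1 / 1 2 4 3.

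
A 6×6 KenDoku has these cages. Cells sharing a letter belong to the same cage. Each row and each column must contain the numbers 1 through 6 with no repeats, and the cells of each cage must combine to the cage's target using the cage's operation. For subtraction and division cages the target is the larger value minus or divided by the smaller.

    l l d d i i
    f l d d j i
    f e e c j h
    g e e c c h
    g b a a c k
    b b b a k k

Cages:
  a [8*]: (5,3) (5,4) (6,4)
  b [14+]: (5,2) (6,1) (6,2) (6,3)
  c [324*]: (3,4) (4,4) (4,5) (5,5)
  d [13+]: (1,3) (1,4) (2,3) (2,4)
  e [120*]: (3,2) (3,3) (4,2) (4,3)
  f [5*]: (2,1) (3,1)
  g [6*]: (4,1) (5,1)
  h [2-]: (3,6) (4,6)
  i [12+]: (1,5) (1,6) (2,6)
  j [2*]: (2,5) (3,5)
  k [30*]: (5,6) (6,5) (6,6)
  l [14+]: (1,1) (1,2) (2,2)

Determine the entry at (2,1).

The only place for 4 in column 5 is (1,5).
Column 1 needs a 4, and only (6,1) is open for it.
The only place for 5 in column 5 is (6,5).
In row 5, 5 can only go at (5,2), so (5,2) = 5.
The only place for 6 in row 6 is (6,6).
Cage k has product 30, leaving (5,6) = 1.
Cage a needs product 8, which forces (6,4) = 1.
In row 1, 1 can only go at (1,3), so (1,3) = 1.
In column 1, 2 can only go at (4,1), so (4,1) = 2.
The two cells of cage g must have product 6, which forces (5,1) = 3.
Row 5 now contains 3, which forces (5,5) = 6.
The 4 cells of cage c must have product 324, which forces (3,4) = 3.
Row 3 already has 3, which forces (3,6) = 2.
Cage c needs product 324, leaving (4,4) = 6.
Column 5 now contains 6, which forces (4,5) = 3.
The two cells of cage j must have product 2, which forces (2,5) = 2.
Row 3 now contains 2, leaving (3,5) = 1.
Cage h needs two cells with difference 2, which forces (4,6) = 4.
Cage f needs two cells with product 5; hence (2,1) = 1.
Row 2 already has 2, so (2,4) = 4.
Row 3 now contains 1, which forces (3,1) = 5.
Row 4 now contains 4, so (4,2) = 1.
Row 4 now contains 4, leaving (4,3) = 5.
Column 4 already has 4; hence (5,4) = 2.
Column 1 already has 5, so (1,1) = 6.
Cage l has sum 14, leaving (1,2) = 2.
Column 4 already has 2, leaving (1,4) = 5.
Row 1 already has 5, which forces (1,6) = 3.
Cage l needs sum 14, leaving (2,2) = 6.
Cage d needs sum 13, leaving (2,3) = 3.
Column 6 now contains 3, leaving (2,6) = 5.
Column 2 now contains 6, which forces (3,2) = 4.
4 is placed in row 3, which forces (3,3) = 6.
Row 5 already has 2, which forces (5,3) = 4.
Column 2 already has 2, so (6,2) = 3.
Column 3 already has 3, which forces (6,3) = 2.
Completed grid: 6 2 1 5 4 3 / 1 6 3 4 2 5 / 5 4 6 3 1 2 / 2 1 5 6 3 4 / 3 5 4 2 6 1 / 4 3 2 1 5 6.

1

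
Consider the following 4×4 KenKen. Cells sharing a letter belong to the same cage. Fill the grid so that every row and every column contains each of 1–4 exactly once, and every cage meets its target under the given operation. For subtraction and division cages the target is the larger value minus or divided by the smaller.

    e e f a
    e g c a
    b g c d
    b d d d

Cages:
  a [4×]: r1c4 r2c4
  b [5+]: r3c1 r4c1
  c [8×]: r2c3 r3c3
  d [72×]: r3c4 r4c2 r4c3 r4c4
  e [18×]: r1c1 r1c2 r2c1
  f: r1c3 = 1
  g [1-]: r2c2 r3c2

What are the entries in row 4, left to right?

1 4 3 2

Cage e needs product 18; hence r1c1 = 2.
Cage e has product 18; hence r1c2 = 3.
Cage f is given, leaving r1c3 = 1.
Row 1 already has 1, which forces r1c4 = 4.
Cage e has product 18; hence r2c1 = 3.
Column 4 already has 4, so r2c4 = 1.
Cage d has product 72, which forces r3c4 = 3.
Column 4 already has 4, so r4c4 = 2.
Cage g needs two cells with difference 1, which forces r2c2 = 2.
2 is placed in row 2, which forces r2c3 = 4.
The two cells of cage g must have difference 1, so r3c2 = 1.
Column 3 now contains 4, which forces r3c3 = 2.
2 is placed in row 4; hence r4c2 = 4.
The 4 cells of cage d must have product 72, leaving r4c3 = 3.
Row 3 now contains 1, leaving r3c1 = 4.
Row 4 already has 4, leaving r4c1 = 1.
The full grid is 2 3 1 4 / 3 2 4 1 / 4 1 2 3 / 1 4 3 2.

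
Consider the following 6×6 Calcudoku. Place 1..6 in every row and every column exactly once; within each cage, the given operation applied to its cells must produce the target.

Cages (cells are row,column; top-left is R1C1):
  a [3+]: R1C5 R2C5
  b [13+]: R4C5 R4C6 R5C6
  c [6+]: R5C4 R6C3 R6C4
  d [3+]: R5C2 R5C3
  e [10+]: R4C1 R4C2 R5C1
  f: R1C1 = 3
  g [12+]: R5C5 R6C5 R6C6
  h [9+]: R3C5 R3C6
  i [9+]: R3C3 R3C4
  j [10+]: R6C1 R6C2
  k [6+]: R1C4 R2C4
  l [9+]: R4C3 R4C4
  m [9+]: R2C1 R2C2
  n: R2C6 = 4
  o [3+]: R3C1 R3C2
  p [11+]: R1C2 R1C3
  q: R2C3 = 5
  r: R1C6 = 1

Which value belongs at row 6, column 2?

6

Cage f is a single given cell; hence R1C1 = 3.
Cage r is given, leaving R1C6 = 1.
Q is a freebie, which forces R2C3 = 5.
N is a freebie; hence R2C6 = 4.
The two cells of cage p must have sum 11; hence R1C2 = 5.
Column 3 now contains 5, so R1C3 = 6.
Row 1 already has 5, which forces R1C4 = 4.
Row 1 now contains 1, so R1C5 = 2.
Row 2 now contains 4, leaving R2C1 = 6.
Cage m needs two cells with sum 9, so R2C2 = 3.
The two cells of cage a must have sum 3; hence R2C5 = 1.
Column 1 now contains 6, which forces R6C1 = 4.
Row 6 already has 4, which forces R6C2 = 6.
1 is placed in row 2; hence R2C4 = 2.
Cage e has sum 10, which forces R4C2 = 4.
Row 4 now contains 4, leaving R4C3 = 3.
The 3 cells of cage g must have sum 12, leaving R5C5 = 4.
Column 3 now contains 3; hence R3C3 = 4.
The two cells of cage i must have sum 9, which forces R3C4 = 5.
Cage l's pair has sum 9, so R4C4 = 6.
Row 4 already has 6; hence R4C5 = 5.
5 is placed in row 4; hence R4C6 = 2.
The 3 cells of cage c must have sum 6, which forces R6C3 = 2.
5 is placed in column 5; hence R6C5 = 3.
3 is placed in row 6, which forces R6C6 = 5.
Column 5 now contains 3, so R3C5 = 6.
The two cells of cage h must have sum 9, which forces R3C6 = 3.
5 is placed in row 4, leaving R4C1 = 1.
Cage e has sum 10, which forces R5C1 = 5.
Cage d's pair has sum 3; hence R5C2 = 2.
Column 3 now contains 2; hence R5C3 = 1.
Cage c has sum 6, leaving R5C4 = 3.
5 is placed in column 6, leaving R5C6 = 6.
3 is placed in row 6, which forces R6C4 = 1.
1 is placed in column 1; hence R3C1 = 2.
Column 2 already has 2, which forces R3C2 = 1.
Filled in: 3 5 6 4 2 1 / 6 3 5 2 1 4 / 2 1 4 5 6 3 / 1 4 3 6 5 2 / 5 2 1 3 4 6 / 4 6 2 1 3 5.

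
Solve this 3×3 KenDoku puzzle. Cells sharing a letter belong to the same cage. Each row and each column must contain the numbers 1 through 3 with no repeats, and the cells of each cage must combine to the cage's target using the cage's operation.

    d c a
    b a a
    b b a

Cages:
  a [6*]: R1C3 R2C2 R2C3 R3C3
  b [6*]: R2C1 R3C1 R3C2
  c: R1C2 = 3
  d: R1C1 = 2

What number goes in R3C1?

Cage d is a single given cell, which forces R1C1 = 2.
Cage c is given, which forces R1C2 = 3.
Row 1 already has 3, so R1C3 = 1.
The 4 cells of cage a must have product 6, so R2C2 = 1.
Column 2 now contains 1, so R3C2 = 2.
Row 3 already has 2, leaving R3C3 = 3.
Row 2 already has 1; hence R2C1 = 3.
Column 3 already has 3, which forces R2C3 = 2.
Row 3 now contains 3, so R3C1 = 1.
The full grid is 2 3 1 / 3 1 2 / 1 2 3.

1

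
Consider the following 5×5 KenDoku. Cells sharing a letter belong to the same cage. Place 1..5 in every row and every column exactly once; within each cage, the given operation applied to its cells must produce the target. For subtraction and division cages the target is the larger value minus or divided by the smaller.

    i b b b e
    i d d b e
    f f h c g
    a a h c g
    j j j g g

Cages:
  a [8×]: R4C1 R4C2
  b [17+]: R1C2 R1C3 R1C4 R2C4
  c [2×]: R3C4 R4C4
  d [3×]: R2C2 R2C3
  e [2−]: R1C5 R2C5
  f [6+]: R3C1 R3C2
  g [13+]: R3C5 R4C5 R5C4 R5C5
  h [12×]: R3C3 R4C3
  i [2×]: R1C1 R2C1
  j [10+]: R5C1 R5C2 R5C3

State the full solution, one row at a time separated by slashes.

1 4 5 3 2 / 2 3 1 5 4 / 5 1 4 2 3 / 4 2 3 1 5 / 3 5 2 4 1

Cage b needs sum 17, which forces R2C4 = 5.
The only place for 4 in row 2 is R2C5.
Cage e's pair has difference 2, which forces R1C5 = 2.
Row 1 already has 2, so R1C1 = 1.
Cage i needs two cells with product 2, so R2C1 = 2.
2 is placed in column 1, which forces R4C1 = 4.
Row 4 already has 4, so R4C2 = 2.
Row 4 already has 4, leaving R4C3 = 3.
Row 4 now contains 2, which forces R4C4 = 1.
Row 4 already has 1, leaving R4C5 = 5.
Cage g has sum 13, so R5C4 = 4.
4 is placed in column 4; hence R1C4 = 3.
Cage d's pair has product 3; hence R2C2 = 3.
3 is placed in column 3, which forces R2C3 = 1.
4 is placed in column 1; hence R3C1 = 5.
The two cells of cage f must have sum 6, so R3C2 = 1.
3 is placed in column 3; hence R3C3 = 4.
Column 4 already has 1; hence R3C4 = 2.
Row 3 already has 1; hence R3C5 = 3.
Column 1 already has 5; hence R5C1 = 3.
3 is placed in column 2, which forces R5C2 = 5.
Cage j needs sum 10, leaving R5C3 = 2.
3 is placed in column 5, so R5C5 = 1.
5 is placed in column 2, leaving R1C2 = 4.
Column 3 now contains 4; hence R1C3 = 5.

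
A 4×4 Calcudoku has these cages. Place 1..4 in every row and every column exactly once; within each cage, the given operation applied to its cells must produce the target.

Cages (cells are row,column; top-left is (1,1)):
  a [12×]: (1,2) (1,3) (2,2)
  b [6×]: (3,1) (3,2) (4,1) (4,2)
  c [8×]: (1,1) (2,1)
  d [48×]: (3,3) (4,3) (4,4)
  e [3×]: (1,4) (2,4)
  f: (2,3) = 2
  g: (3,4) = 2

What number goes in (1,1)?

2

Cage f is given, which forces (2,3) = 2.
Cage d needs product 48; hence (3,3) = 4.
Cage g is a single given cell, which forces (3,4) = 2.
The 3 cells of cage d must have product 48, leaving (4,3) = 3.
The 3 cells of cage d must have product 48, so (4,4) = 4.
Cage c needs two cells with product 8, leaving (1,1) = 2.
Column 3 now contains 3, which forces (1,3) = 1.
Row 1 now contains 1, which forces (1,4) = 3.
Row 2 already has 2, which forces (2,1) = 4.
4 is placed in row 2; hence (2,2) = 3.
3 is placed in column 4, so (2,4) = 1.
Column 2 now contains 3, so (3,2) = 1.
Column 1 already has 2, leaving (4,1) = 1.
Column 2 already has 1, so (4,2) = 2.
Row 1 already has 3, which forces (1,2) = 4.
Row 3 now contains 1, leaving (3,1) = 3.
Filled in: 2 4 1 3 / 4 3 2 1 / 3 1 4 2 / 1 2 3 4.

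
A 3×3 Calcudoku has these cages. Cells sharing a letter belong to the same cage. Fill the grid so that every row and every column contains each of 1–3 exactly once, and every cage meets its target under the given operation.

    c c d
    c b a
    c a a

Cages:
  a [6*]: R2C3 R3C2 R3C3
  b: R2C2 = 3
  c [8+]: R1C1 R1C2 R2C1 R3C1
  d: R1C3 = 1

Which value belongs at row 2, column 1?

1

Cage c has sum 8, so R1C2 = 2.
Cage d is a single given cell, leaving R1C3 = 1.
Cage b is given; hence R2C2 = 3.
3 is placed in row 2, so R2C3 = 2.
3 is placed in column 2, which forces R3C2 = 1.
Column 3 already has 2, leaving R3C3 = 3.
Row 1 already has 1, leaving R1C1 = 3.
2 is placed in row 2, so R2C1 = 1.
Row 3 now contains 3; hence R3C1 = 2.
Completed grid: 3 2 1 / 1 3 2 / 2 1 3.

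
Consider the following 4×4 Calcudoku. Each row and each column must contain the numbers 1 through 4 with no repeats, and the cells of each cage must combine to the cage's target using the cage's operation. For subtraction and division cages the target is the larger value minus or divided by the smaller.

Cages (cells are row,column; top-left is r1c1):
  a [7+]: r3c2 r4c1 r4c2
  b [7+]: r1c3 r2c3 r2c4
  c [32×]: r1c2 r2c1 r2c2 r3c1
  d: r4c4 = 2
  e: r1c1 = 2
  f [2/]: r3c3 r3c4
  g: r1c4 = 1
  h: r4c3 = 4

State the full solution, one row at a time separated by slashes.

Cage e is given, so r1c1 = 2.
Cage g is a single given cell, so r1c4 = 1.
Cage h is given, so r4c3 = 4.
Cage d is a single given cell, which forces r4c4 = 2.
1 is placed in row 1; hence r1c2 = 4.
4 is placed in column 3, leaving r1c3 = 3.
Cage c has product 32, which forces r2c2 = 2.
Cage b has sum 7, so r2c3 = 1.
Cage b has sum 7; hence r2c4 = 3.
Cage a needs sum 7; hence r3c2 = 3.
The two cells of cage f must have quotient 2, which forces r3c3 = 2.
Column 4 already has 2, so r3c4 = 4.
The 3 cells of cage a must have sum 7, leaving r4c1 = 3.
The 3 cells of cage a must have sum 7, so r4c2 = 1.
Row 2 now contains 1; hence r2c1 = 4.
Row 3 now contains 4, which forces r3c1 = 1.

2 4 3 1 / 4 2 1 3 / 1 3 2 4 / 3 1 4 2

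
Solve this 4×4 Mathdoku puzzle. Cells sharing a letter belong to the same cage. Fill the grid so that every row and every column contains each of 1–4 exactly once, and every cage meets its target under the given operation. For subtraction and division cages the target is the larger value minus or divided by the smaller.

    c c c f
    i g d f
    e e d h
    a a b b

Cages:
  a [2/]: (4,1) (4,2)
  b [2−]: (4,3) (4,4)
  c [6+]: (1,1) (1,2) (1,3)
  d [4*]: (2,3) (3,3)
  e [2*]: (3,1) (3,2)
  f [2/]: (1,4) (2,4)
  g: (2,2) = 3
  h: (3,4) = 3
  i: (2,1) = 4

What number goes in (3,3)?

4

Cage i is given, so (2,1) = 4.
G is a freebie, which forces (2,2) = 3.
Row 2 already has 4, leaving (2,3) = 1.
Row 2 now contains 1, which forces (2,4) = 2.
Column 3 now contains 1, which forces (3,3) = 4.
H is a freebie, so (3,4) = 3.
The only place for 4 in row 1 is (1,4).
Cage b's pair has difference 2, so (4,3) = 3.
Column 4 already has 4, leaving (4,4) = 1.
The 3 cells of cage c must have sum 6, leaving (1,1) = 3.
Cage c has sum 6, which forces (1,2) = 1.
Column 3 now contains 3; hence (1,3) = 2.
1 is placed in column 2; hence (3,2) = 2.
Row 4 already has 1; hence (4,1) = 2.
Cage a needs two cells with quotient 2; hence (4,2) = 4.
Row 3 already has 2, which forces (3,1) = 1.
Completed grid: 3 1 2 4 / 4 3 1 2 / 1 2 4 3 / 2 4 3 1.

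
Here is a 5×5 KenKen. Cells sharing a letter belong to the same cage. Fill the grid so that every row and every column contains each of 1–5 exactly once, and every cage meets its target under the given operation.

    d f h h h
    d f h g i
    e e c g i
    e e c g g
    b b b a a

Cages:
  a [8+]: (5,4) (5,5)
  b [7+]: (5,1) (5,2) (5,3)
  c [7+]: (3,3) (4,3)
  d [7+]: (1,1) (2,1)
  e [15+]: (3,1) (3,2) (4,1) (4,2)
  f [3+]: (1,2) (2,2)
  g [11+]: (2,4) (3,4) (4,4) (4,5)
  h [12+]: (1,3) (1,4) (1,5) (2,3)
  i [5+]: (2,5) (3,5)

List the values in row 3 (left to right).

{1, 2} are confined to (1,2) and (2,2) in column 2, leaving (5,2) = 4.
The only place for 1 in column 1 is (5,1).
Row 5 now contains 1, leaving (5,3) = 2.
In row 1, 3 can only go at (1,1), so (1,1) = 3.
The two cells of cage d must have sum 7; hence (2,1) = 4.
In row 1, 5 can only go at (1,3), so (1,3) = 5.
Column 3 already has 5; hence (2,3) = 1.
The two cells of cage f must have sum 3, leaving (1,2) = 1.
Row 2 now contains 1, so (2,2) = 2.
Row 2 now contains 2, which forces (2,5) = 3.
Column 5 now contains 3, so (3,5) = 2.
Column 5 now contains 3, which forces (5,5) = 5.
Cage h needs sum 12, which forces (1,4) = 2.
Column 5 already has 2, so (1,5) = 4.
Row 2 now contains 3, which forces (2,4) = 5.
Row 3 now contains 2, so (3,1) = 5.
Cage e needs sum 15, so (3,2) = 3.
Row 3 already has 3, which forces (3,3) = 4.
Row 3 already has 3, leaving (3,4) = 1.
The 4 cells of cage e must have sum 15, which forces (4,1) = 2.
Cage e needs sum 15; hence (4,2) = 5.
4 is placed in column 3, which forces (4,3) = 3.
Column 4 already has 2, so (4,4) = 4.
Cage g needs sum 11, so (4,5) = 1.
5 is placed in row 5, leaving (5,4) = 3.
Filled in: 3 1 5 2 4 / 4 2 1 5 3 / 5 3 4 1 2 / 2 5 3 4 1 / 1 4 2 3 5.

5 3 4 1 2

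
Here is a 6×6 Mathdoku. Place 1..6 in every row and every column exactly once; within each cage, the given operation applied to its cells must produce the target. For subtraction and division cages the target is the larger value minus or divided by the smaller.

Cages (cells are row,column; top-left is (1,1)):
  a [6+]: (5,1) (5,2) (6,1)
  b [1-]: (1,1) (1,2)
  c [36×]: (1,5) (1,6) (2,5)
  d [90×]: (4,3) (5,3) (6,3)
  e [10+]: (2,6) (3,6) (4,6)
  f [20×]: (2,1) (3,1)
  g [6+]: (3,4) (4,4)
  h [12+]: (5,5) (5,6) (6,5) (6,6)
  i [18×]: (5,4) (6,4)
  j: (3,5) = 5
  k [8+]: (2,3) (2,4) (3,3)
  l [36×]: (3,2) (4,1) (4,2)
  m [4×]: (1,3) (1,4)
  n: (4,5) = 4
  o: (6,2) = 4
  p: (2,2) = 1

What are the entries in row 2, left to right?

5 1 4 2 6 3

Cage p is a single given cell, so (2,2) = 1.
J is a freebie, leaving (3,5) = 5.
Cage n is a single given cell; hence (4,5) = 4.
Cage o is a single given cell, so (6,2) = 4.
Cage f needs two cells with product 20, which forces (2,1) = 5.
Row 3 already has 5, which forces (3,1) = 4.
4 is placed in row 3, so (3,4) = 1.
Cage m needs two cells with product 4, so (1,3) = 1.
Column 4 already has 1, which forces (1,4) = 4.
The two cells of cage g must have sum 6, leaving (4,4) = 5.
Row 4 already has 5, which forces (4,6) = 1.
In row 1, 5 can only go at (1,2), so (1,2) = 5.
The two cells of cage b must have difference 1; hence (1,1) = 6.
Cage c has product 36; hence (2,5) = 6.
Row 2 already has 6, leaving (2,6) = 3.
Column 6 now contains 3, which forces (3,6) = 6.
Cage c has product 36, leaving (1,5) = 3.
Column 6 now contains 3, so (1,6) = 2.
Cage k has sum 8, so (2,3) = 4.
Row 2 now contains 3, which forces (2,4) = 2.
Cage k needs sum 8, so (3,3) = 2.
Cage l needs product 36, which forces (4,2) = 6.
Row 4 already has 6, leaving (4,3) = 3.
2 is placed in column 6, leaving (6,6) = 5.
Row 3 now contains 2, so (3,2) = 3.
Row 4 already has 3, which forces (4,1) = 2.
3 is placed in column 2, which forces (5,2) = 2.
The 3 cells of cage d must have product 90, so (5,3) = 5.
Row 5 already has 2, which forces (5,5) = 1.
5 is placed in column 6, so (5,6) = 4.
Row 6 now contains 5, so (6,3) = 6.
Row 6 now contains 6, which forces (6,4) = 3.
Column 5 now contains 1, leaving (6,5) = 2.
1 is placed in row 5, so (5,1) = 3.
3 is placed in column 4, which forces (5,4) = 6.
Row 6 now contains 3; hence (6,1) = 1.
Filled in: 6 5 1 4 3 2 / 5 1 4 2 6 3 / 4 3 2 1 5 6 / 2 6 3 5 4 1 / 3 2 5 6 1 4 / 1 4 6 3 2 5.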